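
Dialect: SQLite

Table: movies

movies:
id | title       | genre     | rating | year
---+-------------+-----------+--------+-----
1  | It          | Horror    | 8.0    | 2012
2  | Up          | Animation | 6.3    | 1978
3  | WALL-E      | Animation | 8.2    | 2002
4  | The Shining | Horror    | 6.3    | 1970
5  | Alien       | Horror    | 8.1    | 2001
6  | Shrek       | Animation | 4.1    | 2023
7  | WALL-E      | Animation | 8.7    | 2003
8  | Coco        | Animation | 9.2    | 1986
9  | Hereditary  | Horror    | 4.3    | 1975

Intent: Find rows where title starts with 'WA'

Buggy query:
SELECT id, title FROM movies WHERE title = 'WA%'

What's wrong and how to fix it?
Bug: Wildcards only work with LIKE; '=' treats '%' as a literal character

Fix: Replace '=' with LIKE so 'WA%' is treated as a pattern

Corrected query:
SELECT id, title FROM movies WHERE title LIKE 'WA%'

Result:
id | title 
---+-------
3  | WALL-E
7  | WALL-E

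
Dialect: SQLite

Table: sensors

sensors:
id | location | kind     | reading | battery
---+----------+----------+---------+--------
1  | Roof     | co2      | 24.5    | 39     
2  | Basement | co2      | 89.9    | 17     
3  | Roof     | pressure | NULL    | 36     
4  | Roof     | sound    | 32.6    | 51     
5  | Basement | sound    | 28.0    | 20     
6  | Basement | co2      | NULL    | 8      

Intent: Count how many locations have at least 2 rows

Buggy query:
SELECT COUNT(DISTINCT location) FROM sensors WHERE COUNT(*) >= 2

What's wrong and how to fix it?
Bug: WHERE filters individual rows, not groups, so a group-level COUNT is invalid there

Fix: Use a subquery that GROUPs and filters with HAVING, then count its rows

Corrected query:
SELECT COUNT(*) FROM (SELECT location FROM sensors GROUP BY location HAVING COUNT(*) >= 2)

Result:
COUNT(*)
--------
2       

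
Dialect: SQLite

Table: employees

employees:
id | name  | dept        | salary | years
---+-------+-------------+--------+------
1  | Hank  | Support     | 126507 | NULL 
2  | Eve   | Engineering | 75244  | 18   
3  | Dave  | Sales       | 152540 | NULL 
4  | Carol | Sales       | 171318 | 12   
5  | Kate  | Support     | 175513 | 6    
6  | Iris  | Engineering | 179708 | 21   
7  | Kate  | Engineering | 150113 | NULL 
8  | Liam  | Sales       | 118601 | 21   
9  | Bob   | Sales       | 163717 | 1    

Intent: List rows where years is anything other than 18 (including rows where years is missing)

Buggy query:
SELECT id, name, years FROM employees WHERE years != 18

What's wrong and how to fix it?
Bug: Inequality against NULL is unknown, not true; rows with NULL are dropped

Fix: Handle NULL separately with IS NULL alongside the inequality

Corrected query:
SELECT id, name, years FROM employees WHERE years != 18 OR years IS NULL

Result:
id | name  | years
---+-------+------
1  | Hank  | NULL 
3  | Dave  | NULL 
4  | Carol | 12   
5  | Kate  | 6    
6  | Iris  | 21   
7  | Kate  | NULL 
8  | Liam  | 21   
9  | Bob   | 1    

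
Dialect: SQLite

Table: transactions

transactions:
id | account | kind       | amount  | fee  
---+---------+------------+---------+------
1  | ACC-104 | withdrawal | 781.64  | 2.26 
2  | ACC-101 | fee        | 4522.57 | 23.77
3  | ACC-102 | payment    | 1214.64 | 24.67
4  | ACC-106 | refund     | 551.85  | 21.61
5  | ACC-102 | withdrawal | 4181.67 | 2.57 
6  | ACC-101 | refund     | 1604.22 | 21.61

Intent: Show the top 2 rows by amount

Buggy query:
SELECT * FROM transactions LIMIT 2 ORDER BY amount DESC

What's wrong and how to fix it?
Bug: LIMIT must come after ORDER BY

Fix: Sort with ORDER BY, then apply LIMIT

Corrected query:
SELECT * FROM transactions ORDER BY amount DESC LIMIT 2

Result:
id | account | kind       | amount  | fee  
---+---------+------------+---------+------
2  | ACC-101 | fee        | 4522.57 | 23.77
5  | ACC-102 | withdrawal | 4181.67 | 2.57 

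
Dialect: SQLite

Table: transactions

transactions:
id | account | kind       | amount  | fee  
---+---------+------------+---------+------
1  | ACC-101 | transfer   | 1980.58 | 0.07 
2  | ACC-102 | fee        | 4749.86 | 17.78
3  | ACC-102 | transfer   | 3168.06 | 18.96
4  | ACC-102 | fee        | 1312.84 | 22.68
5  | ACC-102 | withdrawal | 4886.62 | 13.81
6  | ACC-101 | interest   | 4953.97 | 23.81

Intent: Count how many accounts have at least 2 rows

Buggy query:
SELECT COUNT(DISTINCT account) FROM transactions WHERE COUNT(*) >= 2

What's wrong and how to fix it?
Bug: COUNT(*) cannot appear in WHERE; the per-group count doesn't exist yet

Fix: Group first with HAVING COUNT(*) >= 2, then COUNT the resulting groups

Corrected query:
SELECT COUNT(*) FROM (SELECT account FROM transactions GROUP BY account HAVING COUNT(*) >= 2)

Result:
COUNT(*)
--------
2       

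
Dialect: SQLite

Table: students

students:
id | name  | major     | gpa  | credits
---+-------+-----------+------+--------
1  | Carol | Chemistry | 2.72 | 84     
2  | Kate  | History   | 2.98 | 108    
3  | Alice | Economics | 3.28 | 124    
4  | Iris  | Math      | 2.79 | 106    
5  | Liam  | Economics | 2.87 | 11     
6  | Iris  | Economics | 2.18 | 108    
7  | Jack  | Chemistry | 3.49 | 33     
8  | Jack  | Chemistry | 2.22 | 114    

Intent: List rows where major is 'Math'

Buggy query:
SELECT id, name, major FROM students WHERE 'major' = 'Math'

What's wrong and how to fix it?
Bug: Single quotes denote string literals in SQL; the column name is being compared as a constant string

Fix: Remove the quotes around the column name (or use double quotes for an identifier)

Corrected query:
SELECT id, name, major FROM students WHERE major = 'Math'

Result:
id | name | major
---+------+------
4  | Iris | Math 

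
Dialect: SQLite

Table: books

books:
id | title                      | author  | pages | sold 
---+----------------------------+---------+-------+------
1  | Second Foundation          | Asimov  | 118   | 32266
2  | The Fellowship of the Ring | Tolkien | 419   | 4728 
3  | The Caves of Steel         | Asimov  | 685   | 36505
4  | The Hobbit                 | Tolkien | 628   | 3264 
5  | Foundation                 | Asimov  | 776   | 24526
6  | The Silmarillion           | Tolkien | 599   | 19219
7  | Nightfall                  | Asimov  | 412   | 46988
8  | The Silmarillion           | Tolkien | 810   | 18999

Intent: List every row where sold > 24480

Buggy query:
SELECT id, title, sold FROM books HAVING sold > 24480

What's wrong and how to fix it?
Bug: This is a non-aggregate query (no GROUP BY, no aggregates), so in SQLite the HAVING clause is invalid here; a row-level condition belongs in WHERE

Fix: Replace HAVING with WHERE since the condition applies to individual rows

Corrected query:
SELECT id, title, sold FROM books WHERE sold > 24480

Result:
id | title              | sold 
---+--------------------+------
1  | Second Foundation  | 32266
3  | The Caves of Steel | 36505
5  | Foundation         | 24526
7  | Nightfall          | 46988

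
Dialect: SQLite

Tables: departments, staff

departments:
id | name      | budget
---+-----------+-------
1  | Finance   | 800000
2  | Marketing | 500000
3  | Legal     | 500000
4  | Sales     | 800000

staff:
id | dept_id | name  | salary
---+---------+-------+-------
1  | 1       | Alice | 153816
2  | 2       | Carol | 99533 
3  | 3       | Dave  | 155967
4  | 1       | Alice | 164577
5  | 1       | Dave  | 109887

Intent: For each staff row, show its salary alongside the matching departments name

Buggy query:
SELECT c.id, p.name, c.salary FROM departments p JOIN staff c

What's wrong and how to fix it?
Bug: Missing join condition: each staff row is matched to all departments rows instead of just its own

Fix: Specify the join condition linking the foreign key to the parent id

Corrected query:
SELECT c.id, p.name, c.salary FROM departments p JOIN staff c ON c.dept_id = p.id

Result:
id | name      | salary
---+-----------+-------
1  | Finance   | 153816
2  | Marketing | 99533 
3  | Legal     | 155967
4  | Finance   | 164577
5  | Finance   | 109887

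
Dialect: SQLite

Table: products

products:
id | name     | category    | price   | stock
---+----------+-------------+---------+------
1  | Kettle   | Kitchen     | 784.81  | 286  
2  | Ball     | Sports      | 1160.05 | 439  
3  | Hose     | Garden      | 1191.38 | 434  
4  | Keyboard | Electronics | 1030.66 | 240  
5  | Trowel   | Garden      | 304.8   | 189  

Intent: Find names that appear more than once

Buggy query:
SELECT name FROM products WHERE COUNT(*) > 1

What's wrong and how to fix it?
Bug: WHERE can't reference COUNT(*); aggregates are computed after WHERE

Fix: Group first, then use HAVING for the count condition

Corrected query:
SELECT name FROM products GROUP BY name HAVING COUNT(*) > 1

Result:
(no rows)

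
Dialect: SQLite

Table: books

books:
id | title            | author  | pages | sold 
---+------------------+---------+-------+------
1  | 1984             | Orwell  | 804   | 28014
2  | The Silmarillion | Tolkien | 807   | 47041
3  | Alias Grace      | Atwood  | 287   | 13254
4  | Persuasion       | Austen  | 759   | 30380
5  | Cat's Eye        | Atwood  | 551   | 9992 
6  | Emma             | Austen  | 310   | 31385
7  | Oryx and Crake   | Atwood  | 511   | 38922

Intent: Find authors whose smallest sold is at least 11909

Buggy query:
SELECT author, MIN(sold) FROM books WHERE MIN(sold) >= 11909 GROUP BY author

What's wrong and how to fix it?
Bug: Aggregates like MIN are computed per group after WHERE runs

Fix: Use HAVING for the per-group MIN condition

Corrected query:
SELECT author, MIN(sold) FROM books GROUP BY author HAVING MIN(sold) >= 11909

Result:
author  | MIN(sold)
--------+----------
Austen  | 30380    
Orwell  | 28014    
Tolkien | 47041    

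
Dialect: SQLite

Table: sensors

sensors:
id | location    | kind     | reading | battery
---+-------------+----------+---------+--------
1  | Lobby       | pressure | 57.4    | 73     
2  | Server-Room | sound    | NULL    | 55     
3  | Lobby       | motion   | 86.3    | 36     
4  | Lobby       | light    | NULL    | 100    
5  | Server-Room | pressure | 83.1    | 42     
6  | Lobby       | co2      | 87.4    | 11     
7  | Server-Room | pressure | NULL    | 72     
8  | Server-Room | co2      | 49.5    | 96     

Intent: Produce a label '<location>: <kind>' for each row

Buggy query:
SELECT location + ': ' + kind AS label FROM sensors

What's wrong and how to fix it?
Bug: SQLite uses || for string concatenation; + coerces text to numbers (yielding 0)

Fix: Replace + with || to concatenate text

Corrected query:
SELECT location || ': ' || kind AS label FROM sensors

Result:
label                
---------------------
Lobby: pressure      
Server-Room: sound   
Lobby: motion        
Lobby: light         
Server-Room: pressure
Lobby: co2           
Server-Room: pressure
Server-Room: co2     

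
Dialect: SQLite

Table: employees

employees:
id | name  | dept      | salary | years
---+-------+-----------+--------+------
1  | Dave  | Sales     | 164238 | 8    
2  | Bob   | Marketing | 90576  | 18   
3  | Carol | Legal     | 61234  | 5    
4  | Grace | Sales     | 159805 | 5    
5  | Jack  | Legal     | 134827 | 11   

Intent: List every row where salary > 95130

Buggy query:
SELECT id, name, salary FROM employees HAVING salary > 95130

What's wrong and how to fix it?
Bug: This is a non-aggregate query (no GROUP BY, no aggregates), so in SQLite the HAVING clause is invalid here; a row-level condition belongs in WHERE

Fix: Replace HAVING with WHERE since the condition applies to individual rows

Corrected query:
SELECT id, name, salary FROM employees WHERE salary > 95130

Result:
id | name  | salary
---+-------+-------
1  | Dave  | 164238
4  | Grace | 159805
5  | Jack  | 134827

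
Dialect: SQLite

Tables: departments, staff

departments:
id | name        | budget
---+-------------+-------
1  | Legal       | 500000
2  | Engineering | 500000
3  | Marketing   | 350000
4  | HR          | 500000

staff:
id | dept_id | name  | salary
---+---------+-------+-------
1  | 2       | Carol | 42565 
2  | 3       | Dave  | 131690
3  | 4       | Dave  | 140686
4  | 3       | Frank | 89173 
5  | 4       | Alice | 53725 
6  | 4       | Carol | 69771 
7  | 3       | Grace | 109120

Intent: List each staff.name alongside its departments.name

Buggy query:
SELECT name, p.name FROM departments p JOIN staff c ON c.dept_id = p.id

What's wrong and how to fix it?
Bug: 'name' exists in both joined tables, so the database can't tell which one is meant

Fix: Prefix ambiguous columns with the table alias

Corrected query:
SELECT c.name, p.name FROM departments p JOIN staff c ON c.dept_id = p.id

Result:
name  | name       
------+------------
Carol | Engineering
Dave  | Marketing  
Dave  | HR         
Frank | Marketing  
Alice | HR         
Carol | HR         
Grace | Marketing  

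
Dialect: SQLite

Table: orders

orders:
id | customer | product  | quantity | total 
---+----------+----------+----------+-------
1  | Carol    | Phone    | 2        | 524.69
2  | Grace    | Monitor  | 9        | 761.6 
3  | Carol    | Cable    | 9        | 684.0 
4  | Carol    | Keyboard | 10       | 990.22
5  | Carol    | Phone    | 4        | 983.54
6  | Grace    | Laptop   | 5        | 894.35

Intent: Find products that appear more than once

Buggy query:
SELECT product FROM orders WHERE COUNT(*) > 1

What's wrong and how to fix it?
Bug: COUNT(*) is an aggregate and cannot be used in WHERE

Fix: Group first, then use HAVING for the count condition

Corrected query:
SELECT product FROM orders GROUP BY product HAVING COUNT(*) > 1

Result:
product
-------
Phone  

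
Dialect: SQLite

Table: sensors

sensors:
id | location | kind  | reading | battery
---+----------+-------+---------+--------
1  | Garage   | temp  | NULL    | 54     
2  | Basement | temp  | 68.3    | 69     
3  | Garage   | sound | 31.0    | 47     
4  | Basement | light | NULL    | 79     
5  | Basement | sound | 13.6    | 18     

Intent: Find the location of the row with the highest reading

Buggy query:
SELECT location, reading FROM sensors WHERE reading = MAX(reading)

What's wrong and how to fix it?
Bug: MAX(reading) is an aggregate and cannot be used directly in WHERE

Fix: Wrap MAX in a scalar subquery so WHERE compares against a single value

Corrected query:
SELECT location, reading FROM sensors WHERE reading = (SELECT MAX(reading) FROM sensors)

Result:
location | reading
---------+--------
Basement | 68.3   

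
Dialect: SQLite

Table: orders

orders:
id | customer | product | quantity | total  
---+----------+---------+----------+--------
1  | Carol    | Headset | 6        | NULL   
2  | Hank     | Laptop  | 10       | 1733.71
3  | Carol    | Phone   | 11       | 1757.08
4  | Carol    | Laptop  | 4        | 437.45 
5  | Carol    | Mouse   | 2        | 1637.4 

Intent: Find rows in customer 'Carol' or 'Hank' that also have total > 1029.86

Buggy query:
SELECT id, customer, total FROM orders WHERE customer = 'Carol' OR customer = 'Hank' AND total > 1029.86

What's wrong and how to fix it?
Bug: Without parentheses, AND is evaluated before OR, so the total filter only applies to the 'Hank' branch

Fix: Add parentheses around the OR so the AND applies to both alternatives

Corrected query:
SELECT id, customer, total FROM orders WHERE (customer = 'Carol' OR customer = 'Hank') AND total > 1029.86

Result:
id | customer | total  
---+----------+--------
2  | Hank     | 1733.71
3  | Carol    | 1757.08
5  | Carol    | 1637.4 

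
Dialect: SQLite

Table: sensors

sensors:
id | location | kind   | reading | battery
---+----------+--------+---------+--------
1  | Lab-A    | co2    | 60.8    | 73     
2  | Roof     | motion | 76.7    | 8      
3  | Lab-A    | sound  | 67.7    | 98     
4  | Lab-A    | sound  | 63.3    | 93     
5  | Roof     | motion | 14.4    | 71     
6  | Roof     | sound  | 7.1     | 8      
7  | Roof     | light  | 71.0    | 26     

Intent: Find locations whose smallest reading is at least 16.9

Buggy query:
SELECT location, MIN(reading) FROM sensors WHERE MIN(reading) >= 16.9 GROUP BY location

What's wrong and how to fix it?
Bug: MIN() in WHERE is a misuse of aggregate

Fix: Replace WHERE with HAVING after the GROUP BY

Corrected query:
SELECT location, MIN(reading) FROM sensors GROUP BY location HAVING MIN(reading) >= 16.9

Result:
location | MIN(reading)
---------+-------------
Lab-A    | 60.8        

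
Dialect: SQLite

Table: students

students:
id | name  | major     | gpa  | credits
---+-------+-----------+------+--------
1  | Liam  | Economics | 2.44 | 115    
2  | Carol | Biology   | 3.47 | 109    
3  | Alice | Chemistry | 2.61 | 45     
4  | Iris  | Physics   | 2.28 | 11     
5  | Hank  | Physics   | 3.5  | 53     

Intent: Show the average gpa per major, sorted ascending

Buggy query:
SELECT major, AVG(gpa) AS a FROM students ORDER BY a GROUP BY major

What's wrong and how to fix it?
Bug: ORDER BY appears before GROUP BY; SQL clause order requires GROUP BY first

Fix: Reorder: SELECT … FROM … GROUP BY … ORDER BY …

Corrected query:
SELECT major, AVG(gpa) AS a FROM students GROUP BY major ORDER BY a

Result:
major     | a   
----------+-----
Economics | 2.44
Chemistry | 2.61
Physics   | 2.89
Biology   | 3.47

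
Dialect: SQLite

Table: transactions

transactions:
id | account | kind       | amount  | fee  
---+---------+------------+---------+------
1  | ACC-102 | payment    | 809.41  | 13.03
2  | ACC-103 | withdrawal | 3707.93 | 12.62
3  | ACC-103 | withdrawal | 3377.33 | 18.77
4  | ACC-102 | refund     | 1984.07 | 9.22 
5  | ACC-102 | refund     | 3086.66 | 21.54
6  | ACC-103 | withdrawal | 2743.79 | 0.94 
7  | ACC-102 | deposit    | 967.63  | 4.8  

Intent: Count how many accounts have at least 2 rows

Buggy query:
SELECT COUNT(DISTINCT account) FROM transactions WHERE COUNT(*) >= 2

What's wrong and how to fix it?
Bug: COUNT(*) cannot appear in WHERE; the per-group count doesn't exist yet

Fix: Use a subquery that GROUPs and filters with HAVING, then count its rows

Corrected query:
SELECT COUNT(*) FROM (SELECT account FROM transactions GROUP BY account HAVING COUNT(*) >= 2)

Result:
COUNT(*)
--------
2       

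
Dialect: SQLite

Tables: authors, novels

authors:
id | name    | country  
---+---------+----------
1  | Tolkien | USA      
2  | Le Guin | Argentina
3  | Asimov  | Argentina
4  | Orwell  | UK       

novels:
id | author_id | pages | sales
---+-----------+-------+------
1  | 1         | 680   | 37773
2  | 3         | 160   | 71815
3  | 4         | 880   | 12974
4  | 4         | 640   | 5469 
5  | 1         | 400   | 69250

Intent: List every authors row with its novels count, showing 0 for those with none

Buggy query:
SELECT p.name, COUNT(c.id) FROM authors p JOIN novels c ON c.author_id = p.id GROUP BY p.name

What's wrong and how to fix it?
Bug: INNER JOIN drops authors rows that have no matching novels rows

Fix: Switch to LEFT JOIN to retain unmatched parent rows

Corrected query:
SELECT p.name, COUNT(c.id) FROM authors p LEFT JOIN novels c ON c.author_id = p.id GROUP BY p.name

Result:
name    | COUNT(c.id)
--------+------------
Asimov  | 1          
Le Guin | 0          
Orwell  | 2          
Tolkien | 2          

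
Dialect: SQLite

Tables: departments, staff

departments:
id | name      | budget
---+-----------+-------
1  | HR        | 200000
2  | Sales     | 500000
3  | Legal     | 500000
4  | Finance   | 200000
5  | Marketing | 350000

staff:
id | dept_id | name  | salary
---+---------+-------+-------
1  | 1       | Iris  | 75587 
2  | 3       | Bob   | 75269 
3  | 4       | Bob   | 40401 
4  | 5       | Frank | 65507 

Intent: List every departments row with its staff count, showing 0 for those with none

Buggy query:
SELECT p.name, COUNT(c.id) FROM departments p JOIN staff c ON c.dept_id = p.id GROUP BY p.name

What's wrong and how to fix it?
Bug: An inner join excludes parents with zero children

Fix: Use LEFT JOIN so parents without children still appear (COUNT(c.id) gives 0)

Corrected query:
SELECT p.name, COUNT(c.id) FROM departments p LEFT JOIN staff c ON c.dept_id = p.id GROUP BY p.name

Result:
name      | COUNT(c.id)
----------+------------
Finance   | 1          
HR        | 1          
Legal     | 1          
Marketing | 1          
Sales     | 0          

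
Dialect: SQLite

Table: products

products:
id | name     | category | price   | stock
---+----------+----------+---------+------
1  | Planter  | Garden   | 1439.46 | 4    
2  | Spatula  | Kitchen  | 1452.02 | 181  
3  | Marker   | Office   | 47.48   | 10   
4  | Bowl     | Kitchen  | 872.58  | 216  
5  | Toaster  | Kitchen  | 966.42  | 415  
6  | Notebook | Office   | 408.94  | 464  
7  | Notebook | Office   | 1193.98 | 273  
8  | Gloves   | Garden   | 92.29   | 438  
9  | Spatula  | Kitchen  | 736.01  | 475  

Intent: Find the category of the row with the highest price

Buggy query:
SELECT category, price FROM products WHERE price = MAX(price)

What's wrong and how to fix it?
Bug: WHERE is evaluated per row; an aggregate over the whole table isn't defined there

Fix: Use a subquery: WHERE price = (SELECT MAX(price) FROM products)

Corrected query:
SELECT category, price FROM products WHERE price = (SELECT MAX(price) FROM products)

Result:
category | price  
---------+--------
Kitchen  | 1452.02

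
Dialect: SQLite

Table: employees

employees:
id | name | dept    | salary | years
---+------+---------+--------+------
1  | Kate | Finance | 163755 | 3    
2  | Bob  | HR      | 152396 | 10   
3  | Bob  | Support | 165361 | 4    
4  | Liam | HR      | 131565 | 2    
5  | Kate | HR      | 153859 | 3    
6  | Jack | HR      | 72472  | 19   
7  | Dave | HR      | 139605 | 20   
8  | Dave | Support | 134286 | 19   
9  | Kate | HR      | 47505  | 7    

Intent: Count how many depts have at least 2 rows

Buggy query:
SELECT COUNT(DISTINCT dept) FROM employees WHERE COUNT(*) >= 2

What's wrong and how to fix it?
Bug: WHERE filters individual rows, not groups, so a group-level COUNT is invalid there

Fix: Use a subquery that GROUPs and filters with HAVING, then count its rows

Corrected query:
SELECT COUNT(*) FROM (SELECT dept FROM employees GROUP BY dept HAVING COUNT(*) >= 2)

Result:
COUNT(*)
--------
2       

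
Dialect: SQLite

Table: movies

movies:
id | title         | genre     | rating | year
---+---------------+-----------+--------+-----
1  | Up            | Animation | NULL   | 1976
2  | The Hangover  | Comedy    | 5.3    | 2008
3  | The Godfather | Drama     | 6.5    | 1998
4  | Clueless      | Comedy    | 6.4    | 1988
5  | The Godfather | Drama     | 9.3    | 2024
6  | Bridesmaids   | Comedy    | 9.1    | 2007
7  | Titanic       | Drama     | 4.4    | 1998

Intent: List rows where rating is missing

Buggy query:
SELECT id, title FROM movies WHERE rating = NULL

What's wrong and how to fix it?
Bug: Comparing to NULL with '=' never matches; NULL = NULL is unknown, not true

Fix: Use IS NULL to test for NULL

Corrected query:
SELECT id, title FROM movies WHERE rating IS NULL

Result:
id | title
---+------
1  | Up   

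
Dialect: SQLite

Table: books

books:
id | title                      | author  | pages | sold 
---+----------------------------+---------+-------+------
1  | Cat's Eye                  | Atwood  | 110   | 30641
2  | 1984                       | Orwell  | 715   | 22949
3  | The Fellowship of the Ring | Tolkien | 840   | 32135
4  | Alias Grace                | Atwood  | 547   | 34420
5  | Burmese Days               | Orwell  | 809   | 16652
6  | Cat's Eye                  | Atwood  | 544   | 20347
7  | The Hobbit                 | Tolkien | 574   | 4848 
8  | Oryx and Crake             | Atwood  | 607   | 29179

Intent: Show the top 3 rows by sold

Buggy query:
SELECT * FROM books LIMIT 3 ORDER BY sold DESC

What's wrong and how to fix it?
Bug: LIMIT must come after ORDER BY

Fix: Sort with ORDER BY, then apply LIMIT

Corrected query:
SELECT * FROM books ORDER BY sold DESC LIMIT 3

Result:
id | title                      | author  | pages | sold 
---+----------------------------+---------+-------+------
4  | Alias Grace                | Atwood  | 547   | 34420
3  | The Fellowship of the Ring | Tolkien | 840   | 32135
1  | Cat's Eye                  | Atwood  | 110   | 30641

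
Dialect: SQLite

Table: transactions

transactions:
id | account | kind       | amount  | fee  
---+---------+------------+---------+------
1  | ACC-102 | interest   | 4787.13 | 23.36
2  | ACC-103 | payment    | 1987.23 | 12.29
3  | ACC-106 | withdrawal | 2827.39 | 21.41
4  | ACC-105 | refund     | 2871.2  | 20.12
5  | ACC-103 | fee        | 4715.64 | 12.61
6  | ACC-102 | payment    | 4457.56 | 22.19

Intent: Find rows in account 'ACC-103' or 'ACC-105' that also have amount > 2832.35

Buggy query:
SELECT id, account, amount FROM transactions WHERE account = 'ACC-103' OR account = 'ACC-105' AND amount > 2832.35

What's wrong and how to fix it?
Bug: AND binds tighter than OR, so this parses as account = 'ACC-103' OR (account = 'ACC-105' AND amount > 2832.35)

Fix: Add parentheses around the OR so the AND applies to both alternatives

Corrected query:
SELECT id, account, amount FROM transactions WHERE (account = 'ACC-103' OR account = 'ACC-105') AND amount > 2832.35

Result:
id | account | amount 
---+---------+--------
4  | ACC-105 | 2871.2 
5  | ACC-103 | 4715.64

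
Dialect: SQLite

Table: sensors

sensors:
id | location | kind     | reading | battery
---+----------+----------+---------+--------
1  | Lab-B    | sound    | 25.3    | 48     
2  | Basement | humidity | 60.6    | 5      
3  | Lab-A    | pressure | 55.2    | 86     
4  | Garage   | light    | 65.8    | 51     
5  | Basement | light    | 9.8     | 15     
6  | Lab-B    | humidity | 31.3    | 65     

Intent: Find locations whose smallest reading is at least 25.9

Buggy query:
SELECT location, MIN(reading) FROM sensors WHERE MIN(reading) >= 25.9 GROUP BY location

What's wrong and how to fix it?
Bug: Aggregates like MIN are computed per group after WHERE runs

Fix: Use HAVING for the per-group MIN condition

Corrected query:
SELECT location, MIN(reading) FROM sensors GROUP BY location HAVING MIN(reading) >= 25.9

Result:
location | MIN(reading)
---------+-------------
Garage   | 65.8        
Lab-A    | 55.2        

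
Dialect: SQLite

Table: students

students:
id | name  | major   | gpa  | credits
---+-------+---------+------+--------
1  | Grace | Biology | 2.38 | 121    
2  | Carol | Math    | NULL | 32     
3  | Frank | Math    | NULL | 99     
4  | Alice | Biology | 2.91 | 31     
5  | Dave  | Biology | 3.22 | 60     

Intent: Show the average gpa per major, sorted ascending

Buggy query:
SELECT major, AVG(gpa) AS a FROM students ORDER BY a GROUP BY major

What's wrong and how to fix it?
Bug: ORDER BY appears before GROUP BY; SQL clause order requires GROUP BY first

Fix: Reorder: SELECT … FROM … GROUP BY … ORDER BY …

Corrected query:
SELECT major, AVG(gpa) AS a FROM students GROUP BY major ORDER BY a

Result:
major   | a       
--------+---------
Math    | NULL    
Biology | 2.836667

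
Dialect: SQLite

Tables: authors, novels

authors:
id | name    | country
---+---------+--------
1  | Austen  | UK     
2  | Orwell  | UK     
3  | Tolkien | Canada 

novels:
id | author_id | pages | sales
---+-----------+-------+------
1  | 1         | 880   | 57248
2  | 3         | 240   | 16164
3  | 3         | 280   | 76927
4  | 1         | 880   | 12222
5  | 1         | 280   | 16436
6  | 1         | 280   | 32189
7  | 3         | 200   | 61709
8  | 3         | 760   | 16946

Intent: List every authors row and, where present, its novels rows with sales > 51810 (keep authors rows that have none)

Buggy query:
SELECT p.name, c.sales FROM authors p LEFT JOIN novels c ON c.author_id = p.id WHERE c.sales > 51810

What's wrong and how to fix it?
Bug: Filtering c.sales in WHERE discards the NULL rows produced by LEFT JOIN, turning it into an inner join

Fix: Move the right-table condition into the ON clause so unmatched parents are kept

Corrected query:
SELECT p.name, c.sales FROM authors p LEFT JOIN novels c ON c.author_id = p.id AND c.sales > 51810

Result:
name    | sales
--------+------
Austen  | 57248
Orwell  | NULL 
Tolkien | 61709
Tolkien | 76927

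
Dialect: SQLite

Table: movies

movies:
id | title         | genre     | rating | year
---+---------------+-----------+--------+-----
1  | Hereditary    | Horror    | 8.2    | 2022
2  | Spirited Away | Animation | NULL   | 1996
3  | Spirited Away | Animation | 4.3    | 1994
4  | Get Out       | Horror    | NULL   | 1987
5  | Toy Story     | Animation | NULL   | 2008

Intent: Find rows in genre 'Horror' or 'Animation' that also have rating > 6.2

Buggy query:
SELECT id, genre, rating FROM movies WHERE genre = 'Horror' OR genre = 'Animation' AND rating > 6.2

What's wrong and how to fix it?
Bug: AND binds tighter than OR, so this parses as genre = 'Horror' OR (genre = 'Animation' AND rating > 6.2)

Fix: Group the OR with parentheses (or use IN), then AND the threshold

Corrected query:
SELECT id, genre, rating FROM movies WHERE (genre = 'Horror' OR genre = 'Animation') AND rating > 6.2

Result:
id | genre  | rating
---+--------+-------
1  | Horror | 8.2   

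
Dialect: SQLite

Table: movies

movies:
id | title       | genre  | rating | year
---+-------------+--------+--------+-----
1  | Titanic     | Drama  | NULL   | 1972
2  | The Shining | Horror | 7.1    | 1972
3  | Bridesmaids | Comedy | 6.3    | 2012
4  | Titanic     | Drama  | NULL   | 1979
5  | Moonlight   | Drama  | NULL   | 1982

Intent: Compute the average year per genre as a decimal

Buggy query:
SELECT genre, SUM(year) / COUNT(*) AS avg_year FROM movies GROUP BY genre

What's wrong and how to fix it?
Bug: Both operands are integers, so '/' performs integer division and truncates

Fix: Multiply by 1.0 (or CAST to REAL) to force floating-point division

Corrected query:
SELECT genre, SUM(year) * 1.0 / COUNT(*) AS avg_year FROM movies GROUP BY genre

Result:
genre  | avg_year   
-------+------------
Comedy | 2012       
Drama  | 1977.666667
Horror | 1972       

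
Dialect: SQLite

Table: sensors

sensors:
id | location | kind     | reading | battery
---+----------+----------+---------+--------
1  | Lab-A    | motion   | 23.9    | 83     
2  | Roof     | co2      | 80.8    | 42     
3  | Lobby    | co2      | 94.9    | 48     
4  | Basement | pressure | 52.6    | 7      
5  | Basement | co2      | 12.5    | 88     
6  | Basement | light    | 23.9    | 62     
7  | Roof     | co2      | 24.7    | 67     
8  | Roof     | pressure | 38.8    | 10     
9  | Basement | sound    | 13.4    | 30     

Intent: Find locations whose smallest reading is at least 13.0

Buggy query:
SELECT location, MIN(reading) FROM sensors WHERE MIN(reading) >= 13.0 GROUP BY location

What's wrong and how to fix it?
Bug: MIN() in WHERE is a misuse of aggregate

Fix: Replace WHERE with HAVING after the GROUP BY

Corrected query:
SELECT location, MIN(reading) FROM sensors GROUP BY location HAVING MIN(reading) >= 13.0

Result:
location | MIN(reading)
---------+-------------
Lab-A    | 23.9        
Lobby    | 94.9        
Roof     | 24.7        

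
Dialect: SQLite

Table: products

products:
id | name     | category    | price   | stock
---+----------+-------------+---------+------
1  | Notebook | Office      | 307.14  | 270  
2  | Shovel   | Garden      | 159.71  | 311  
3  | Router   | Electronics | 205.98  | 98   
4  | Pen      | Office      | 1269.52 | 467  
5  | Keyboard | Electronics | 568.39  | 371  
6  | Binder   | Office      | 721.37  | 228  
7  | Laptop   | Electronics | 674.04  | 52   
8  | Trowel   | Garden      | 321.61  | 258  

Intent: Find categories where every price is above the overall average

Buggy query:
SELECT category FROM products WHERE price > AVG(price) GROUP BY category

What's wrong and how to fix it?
Bug: AVG() is an aggregate; it can't sit directly in WHERE

Fix: Compute the overall average in a scalar subquery and compare each group's MIN against it in HAVING

Corrected query:
SELECT category FROM products GROUP BY category HAVING MIN(price) > (SELECT AVG(price) FROM products)

Result:
(no rows)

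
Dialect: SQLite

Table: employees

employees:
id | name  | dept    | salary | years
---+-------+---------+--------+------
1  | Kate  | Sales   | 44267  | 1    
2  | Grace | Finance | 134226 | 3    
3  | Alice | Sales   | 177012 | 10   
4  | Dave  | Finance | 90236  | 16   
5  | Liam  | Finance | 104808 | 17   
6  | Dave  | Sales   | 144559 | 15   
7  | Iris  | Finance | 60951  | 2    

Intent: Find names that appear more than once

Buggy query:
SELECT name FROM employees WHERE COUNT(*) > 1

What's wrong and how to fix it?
Bug: WHERE can't reference COUNT(*); aggregates are computed after WHERE

Fix: Group first, then use HAVING for the count condition

Corrected query:
SELECT name FROM employees GROUP BY name HAVING COUNT(*) > 1

Result:
name
----
Dave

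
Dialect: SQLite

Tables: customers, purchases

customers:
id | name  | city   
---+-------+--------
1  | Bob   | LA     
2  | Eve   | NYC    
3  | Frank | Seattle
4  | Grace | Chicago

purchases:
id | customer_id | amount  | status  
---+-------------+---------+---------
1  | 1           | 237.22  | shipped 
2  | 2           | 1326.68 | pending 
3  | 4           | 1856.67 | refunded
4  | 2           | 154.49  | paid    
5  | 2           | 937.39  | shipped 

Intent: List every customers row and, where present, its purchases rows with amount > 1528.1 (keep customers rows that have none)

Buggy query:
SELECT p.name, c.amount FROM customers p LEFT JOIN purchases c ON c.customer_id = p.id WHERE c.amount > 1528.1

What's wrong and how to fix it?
Bug: Filtering c.amount in WHERE discards the NULL rows produced by LEFT JOIN, turning it into an inner join

Fix: Move the right-table condition into the ON clause so unmatched parents are kept

Corrected query:
SELECT p.name, c.amount FROM customers p LEFT JOIN purchases c ON c.customer_id = p.id AND c.amount > 1528.1

Result:
name  | amount 
------+--------
Bob   | NULL   
Eve   | NULL   
Frank | NULL   
Grace | 1856.67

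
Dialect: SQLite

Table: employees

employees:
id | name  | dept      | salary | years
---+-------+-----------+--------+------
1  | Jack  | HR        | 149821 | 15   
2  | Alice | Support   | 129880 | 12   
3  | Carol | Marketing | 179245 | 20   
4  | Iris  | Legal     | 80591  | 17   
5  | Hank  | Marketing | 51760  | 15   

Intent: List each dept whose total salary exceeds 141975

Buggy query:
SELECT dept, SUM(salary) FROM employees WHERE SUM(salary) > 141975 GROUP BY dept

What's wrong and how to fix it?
Bug: SUM(salary) is an aggregate, but WHERE filters rows before aggregation

Fix: Use HAVING (which filters groups after aggregation) instead of WHERE

Corrected query:
SELECT dept, SUM(salary) FROM employees GROUP BY dept HAVING SUM(salary) > 141975

Result:
dept      | SUM(salary)
----------+------------
HR        | 149821     
Marketing | 231005     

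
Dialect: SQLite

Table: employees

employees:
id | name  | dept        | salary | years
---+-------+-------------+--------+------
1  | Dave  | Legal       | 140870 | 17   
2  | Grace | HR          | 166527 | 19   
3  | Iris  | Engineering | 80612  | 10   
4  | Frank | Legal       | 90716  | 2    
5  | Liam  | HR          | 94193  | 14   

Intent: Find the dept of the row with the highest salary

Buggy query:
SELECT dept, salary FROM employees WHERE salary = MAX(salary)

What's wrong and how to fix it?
Bug: WHERE is evaluated per row; an aggregate over the whole table isn't defined there

Fix: Wrap MAX in a scalar subquery so WHERE compares against a single value

Corrected query:
SELECT dept, salary FROM employees WHERE salary = (SELECT MAX(salary) FROM employees)

Result:
dept | salary
-----+-------
HR   | 166527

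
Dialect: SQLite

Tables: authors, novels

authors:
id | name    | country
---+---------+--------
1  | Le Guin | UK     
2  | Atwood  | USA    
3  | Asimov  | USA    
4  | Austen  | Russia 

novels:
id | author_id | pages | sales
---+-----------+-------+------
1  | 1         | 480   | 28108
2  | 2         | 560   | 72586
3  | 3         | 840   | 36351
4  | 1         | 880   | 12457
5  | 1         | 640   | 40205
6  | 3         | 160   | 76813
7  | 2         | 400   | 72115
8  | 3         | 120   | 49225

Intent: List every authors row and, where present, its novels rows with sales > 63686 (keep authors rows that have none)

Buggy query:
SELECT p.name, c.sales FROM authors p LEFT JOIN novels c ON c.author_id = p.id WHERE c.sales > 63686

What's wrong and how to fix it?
Bug: A WHERE condition on the right-hand table after LEFT JOIN drops unmatched parents

Fix: Move the right-table condition into the ON clause so unmatched parents are kept

Corrected query:
SELECT p.name, c.sales FROM authors p LEFT JOIN novels c ON c.author_id = p.id AND c.sales > 63686

Result:
name    | sales
--------+------
Le Guin | NULL 
Atwood  | 72115
Atwood  | 72586
Asimov  | 76813
Austen  | NULL 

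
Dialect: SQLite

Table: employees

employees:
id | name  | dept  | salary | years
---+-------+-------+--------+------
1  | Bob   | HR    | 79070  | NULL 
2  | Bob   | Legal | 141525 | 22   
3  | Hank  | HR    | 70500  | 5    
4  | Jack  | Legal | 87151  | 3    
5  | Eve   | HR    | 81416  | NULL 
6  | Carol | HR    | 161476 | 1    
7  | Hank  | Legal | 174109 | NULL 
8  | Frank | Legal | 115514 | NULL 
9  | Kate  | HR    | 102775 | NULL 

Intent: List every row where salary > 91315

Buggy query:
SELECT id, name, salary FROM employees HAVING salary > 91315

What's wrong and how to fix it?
Bug: HAVING filters the output of aggregation, but this query has no GROUP BY and no aggregate functions, so SQLite rejects it (HAVING clause on a non-aggregate query); the condition here is per row

Fix: Use WHERE for row-level filtering

Corrected query:
SELECT id, name, salary FROM employees WHERE salary > 91315

Result:
id | name  | salary
---+-------+-------
2  | Bob   | 141525
6  | Carol | 161476
7  | Hank  | 174109
8  | Frank | 115514
9  | Kate  | 102775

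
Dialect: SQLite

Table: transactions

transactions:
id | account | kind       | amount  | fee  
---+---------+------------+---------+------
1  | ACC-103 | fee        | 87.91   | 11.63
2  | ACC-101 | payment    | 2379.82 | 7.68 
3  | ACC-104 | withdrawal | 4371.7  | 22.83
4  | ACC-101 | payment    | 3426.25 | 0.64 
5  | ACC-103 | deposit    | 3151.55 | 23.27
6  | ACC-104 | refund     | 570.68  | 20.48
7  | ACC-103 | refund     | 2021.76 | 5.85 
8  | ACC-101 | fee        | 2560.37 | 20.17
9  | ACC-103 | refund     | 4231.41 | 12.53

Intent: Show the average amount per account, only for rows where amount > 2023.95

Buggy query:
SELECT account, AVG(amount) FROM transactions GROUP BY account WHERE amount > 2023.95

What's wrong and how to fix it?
Bug: WHERE cannot follow GROUP BY

Fix: Place WHERE between FROM and GROUP BY

Corrected query:
SELECT account, AVG(amount) FROM transactions WHERE amount > 2023.95 GROUP BY account

Result:
account | AVG(amount)
--------+------------
ACC-101 | 2788.813333
ACC-103 | 3691.48    
ACC-104 | 4371.7     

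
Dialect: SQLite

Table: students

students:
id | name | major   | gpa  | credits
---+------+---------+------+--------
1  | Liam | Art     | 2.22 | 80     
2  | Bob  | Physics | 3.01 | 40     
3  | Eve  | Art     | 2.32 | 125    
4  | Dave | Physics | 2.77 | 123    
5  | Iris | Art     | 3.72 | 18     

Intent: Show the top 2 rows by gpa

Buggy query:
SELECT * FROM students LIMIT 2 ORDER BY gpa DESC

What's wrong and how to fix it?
Bug: LIMIT must come after ORDER BY

Fix: Swap the clauses: ORDER BY first, then LIMIT

Corrected query:
SELECT * FROM students ORDER BY gpa DESC LIMIT 2

Result:
id | name | major   | gpa  | credits
---+------+---------+------+--------
5  | Iris | Art     | 3.72 | 18     
2  | Bob  | Physics | 3.01 | 40     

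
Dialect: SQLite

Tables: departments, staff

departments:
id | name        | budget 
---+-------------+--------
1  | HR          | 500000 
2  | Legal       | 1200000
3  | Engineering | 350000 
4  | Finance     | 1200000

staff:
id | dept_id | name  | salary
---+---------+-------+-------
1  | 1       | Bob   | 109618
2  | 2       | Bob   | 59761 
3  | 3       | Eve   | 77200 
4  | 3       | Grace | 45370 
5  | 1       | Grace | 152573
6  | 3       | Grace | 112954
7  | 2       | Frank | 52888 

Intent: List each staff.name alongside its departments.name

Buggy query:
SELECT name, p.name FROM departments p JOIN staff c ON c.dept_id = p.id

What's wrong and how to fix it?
Bug: 'name' exists in both joined tables, so the database can't tell which one is meant

Fix: Prefix ambiguous columns with the table alias

Corrected query:
SELECT c.name, p.name FROM departments p JOIN staff c ON c.dept_id = p.id

Result:
name  | name       
------+------------
Bob   | HR         
Bob   | Legal      
Eve   | Engineering
Grace | Engineering
Grace | HR         
Grace | Engineering
Frank | Legal      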